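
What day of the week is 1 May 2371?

Doomsday rule: the anchor day for the 2300s is Wednesday. For year 71: 71÷12 = 5 r 11, and 11÷4 = 2, so 5+11+2 = 18.
Wednesday + 18 ≡ Sunday — that's 2371's doomsday.
In May the doomsday date is May 9.
May 1 is 8 days before May 9; 8 mod 7 = 1, so Sunday − 1 = Saturday.

Saturday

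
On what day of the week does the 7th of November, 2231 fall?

Monday

Doomsday rule: the anchor day for the 2200s is Friday. For year 31: 31÷12 = 2 r 7, and 7÷4 = 1, so 2+7+1 = 10.
Friday + 10 ≡ Monday — that's 2231's doomsday.
In November the doomsday date is Nov 7.
Nov 7 is the doomsday itself: Monday.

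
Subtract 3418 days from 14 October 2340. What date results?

−366 (one year; includes Feb 29, 2340) → Oct 14, 2339 (3052 left).
−365 (one year) → Oct 14, 2338 (2687 left).
−365 (one year) → Oct 14, 2337 (2322 left).
−365 (one year) → Oct 14, 2336 (1957 left).
−366 (one year; includes Feb 29, 2336) → Oct 14, 2335 (1591 left).
−365 (one year) → Oct 14, 2334 (1226 left).
−365 (one year) → Oct 14, 2333 (861 left).
−365 (one year) → Oct 14, 2332 (496 left).
−366 (one year; includes Feb 29, 2332) → Oct 14, 2331 (130 left).
−14 → Sep 30, 2331 (end of Sep, 30 days; 116 left).
−30 → Aug 31, 2331 (end of Aug, 31 days; 86 left).
−31 → Jul 31, 2331 (end of Jul, 31 days; 55 left).
−31 → Jun 30, 2331 (end of Jun, 30 days; 24 left).
−24 → Jun 6, 2331.

June 6, 2331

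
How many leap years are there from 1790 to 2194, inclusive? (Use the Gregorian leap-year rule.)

Multiples of 4 in [1790,2194]: 101.
Of those, multiples of 100: 4 (not leap unless ÷400).
Multiples of 400: 1.
Leap years = 101 − 4 + 1 = 98.

98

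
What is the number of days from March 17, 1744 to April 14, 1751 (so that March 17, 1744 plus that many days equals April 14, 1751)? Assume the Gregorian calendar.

2584

Mar 17, 1744 → Mar 17, 1745: 365 days.
Mar 17, 1745 → Mar 17, 1746: 365 days.
Mar 17, 1746 → Mar 17, 1747: 365 days.
Mar 17, 1747 → Mar 17, 1748: 366 days (Feb 29, 1748 is in that span).
Mar 17, 1748 → Mar 17, 1749: 365 days.
Mar 17, 1749 → Mar 17, 1750: 365 days.
Mar 17, 1750 → Apr 17, 1750: 31 days (March has 31).
Apr 17, 1750 → May 17, 1750: 30 days (April has 30).
May 17, 1750 → Jun 17, 1750: 31 days (May has 31).
Jun 17, 1750 → Jul 17, 1750: 30 days (June has 30).
Jul 17, 1750 → Aug 17, 1750: 31 days (July has 31).
Aug 17, 1750 → Sep 17, 1750: 31 days (August has 31).
Sep 17, 1750 → Oct 17, 1750: 30 days (September has 30).
Oct 17, 1750 → Nov 17, 1750: 31 days (October has 31).
Nov 17, 1750 → Dec 17, 1750: 30 days (November has 30).
Dec 17, 1750 → Jan 17, 1751: 31 days (December has 31).
Jan 17, 1751 → Feb 17, 1751: 31 days (January has 31).
Feb 17, 1751 → Mar 17, 1751: 28 days (February has 28).
Mar 17, 1751 → Apr 14, 1751: 28 days.
Total: 2584 days.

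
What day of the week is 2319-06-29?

Doomsday rule: the anchor day for the 2300s is Wednesday. For year 19: 19÷12 = 1 r 7, and 7÷4 = 1, so 1+7+1 = 9.
Wednesday + 9 ≡ Friday — that's 2319's doomsday.
In June the doomsday date is Jun 6.
Jun 29 is 23 days after Jun 6; 23 mod 7 = 2, so Friday + 2 = Sunday.

Sunday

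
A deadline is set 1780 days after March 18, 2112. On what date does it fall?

+365 (one year) → Mar 18, 2113 (1415 left).
+365 (one year) → Mar 18, 2114 (1050 left).
+365 (one year) → Mar 18, 2115 (685 left).
+366 (one year; includes Feb 29, 2116) → Mar 18, 2116 (319 left).
Mar has 31 days: +14 → Apr 1, 2116 (305 left).
Apr has 30 days: +30 → May 1, 2116 (275 left).
May has 31 days: +31 → Jun 1, 2116 (244 left).
Jun has 30 days: +30 → Jul 1, 2116 (214 left).
Jul has 31 days: +31 → Aug 1, 2116 (183 left).
Aug has 31 days: +31 → Sep 1, 2116 (152 left).
Sep has 30 days: +30 → Oct 1, 2116 (122 left).
Oct has 31 days: +31 → Nov 1, 2116 (91 left).
Nov has 30 days: +30 → Dec 1, 2116 (61 left).
Dec has 31 days: +31 → Jan 1, 2117 (30 left).
+30 → Jan 31, 2117.

January 31, 2117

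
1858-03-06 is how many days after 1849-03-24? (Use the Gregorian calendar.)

3269

Mar 24, 1849 → Mar 24, 1850: 365 days.
Mar 24, 1850 → Mar 24, 1851: 365 days.
Mar 24, 1851 → Mar 24, 1852: 366 days (Feb 29, 1852 is in that span).
Mar 24, 1852 → Mar 24, 1853: 365 days.
Mar 24, 1853 → Mar 24, 1854: 365 days.
Mar 24, 1854 → Mar 24, 1855: 365 days.
Mar 24, 1855 → Mar 24, 1856: 366 days (Feb 29, 1856 is in that span).
Mar 24, 1856 → Mar 24, 1857: 365 days.
Mar 24, 1857 → Apr 24, 1857: 31 days (March has 31).
Apr 24, 1857 → May 24, 1857: 30 days (April has 30).
May 24, 1857 → Jun 24, 1857: 31 days (May has 31).
Jun 24, 1857 → Jul 24, 1857: 30 days (June has 30).
Jul 24, 1857 → Aug 24, 1857: 31 days (July has 31).
Aug 24, 1857 → Sep 24, 1857: 31 days (August has 31).
Sep 24, 1857 → Oct 24, 1857: 30 days (September has 30).
Oct 24, 1857 → Nov 24, 1857: 31 days (October has 31).
Nov 24, 1857 → Dec 24, 1857: 30 days (November has 30).
Dec 24, 1857 → Jan 24, 1858: 31 days (December has 31).
Jan 24, 1858 → Feb 24, 1858: 31 days (January has 31).
Feb 24, 1858 → Mar 6, 1858: 10 days.
Total: 3269 days.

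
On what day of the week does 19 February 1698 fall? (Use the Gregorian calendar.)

Doomsday rule: the anchor day for the 1600s is Tuesday. For year 98: 98÷12 = 8 r 2, and 2÷4 = 0, so 8+2+0 = 10.
Tuesday + 10 ≡ Friday — that's 1698's doomsday.
In February the doomsday date is Feb 28 (1698 is not a leap year).
Feb 19 is 9 days before Feb 28; 9 mod 7 = 2, so Friday − 2 = Wednesday.

Wednesday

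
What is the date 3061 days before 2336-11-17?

July 1, 2328

−366 (one year; includes Feb 29, 2336) → Nov 17, 2335 (2695 left).
−365 (one year) → Nov 17, 2334 (2330 left).
−365 (one year) → Nov 17, 2333 (1965 left).
−365 (one year) → Nov 17, 2332 (1600 left).
−366 (one year; includes Feb 29, 2332) → Nov 17, 2331 (1234 left).
−365 (one year) → Nov 17, 2330 (869 left).
−365 (one year) → Nov 17, 2329 (504 left).
−365 (one year) → Nov 17, 2328 (139 left).
−17 → Oct 31, 2328 (end of Oct, 31 days; 122 left).
−31 → Sep 30, 2328 (end of Sep, 30 days; 91 left).
−30 → Aug 31, 2328 (end of Aug, 31 days; 61 left).
−31 → Jul 31, 2328 (end of Jul, 31 days; 30 left).
−30 → Jul 1, 2328.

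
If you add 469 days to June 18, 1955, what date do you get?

+366 (one year; includes Feb 29, 1956) → Jun 18, 1956 (103 left).
Jun has 30 days: +13 → Jul 1, 1956 (90 left).
Jul has 31 days: +31 → Aug 1, 1956 (59 left).
Aug has 31 days: +31 → Sep 1, 1956 (28 left).
+28 → Sep 29, 1956.

September 29, 1956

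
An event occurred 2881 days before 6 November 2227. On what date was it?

−365 (one year) → Nov 6, 2226 (2516 left).
−365 (one year) → Nov 6, 2225 (2151 left).
−365 (one year) → Nov 6, 2224 (1786 left).
−366 (one year; includes Feb 29, 2224) → Nov 6, 2223 (1420 left).
−365 (one year) → Nov 6, 2222 (1055 left).
−365 (one year) → Nov 6, 2221 (690 left).
−365 (one year) → Nov 6, 2220 (325 left).
−6 → Oct 31, 2220 (end of Oct, 31 days; 319 left).
−31 → Sep 30, 2220 (end of Sep, 30 days; 288 left).
−30 → Aug 31, 2220 (end of Aug, 31 days; 258 left).
−31 → Jul 31, 2220 (end of Jul, 31 days; 227 left).
−31 → Jun 30, 2220 (end of Jun, 30 days; 196 left).
−30 → May 31, 2220 (end of May, 31 days; 166 left).
−31 → Apr 30, 2220 (end of Apr, 30 days; 135 left).
−30 → Mar 31, 2220 (end of Mar, 31 days; 105 left).
−31 → Feb 29, 2220 (end of Feb, 29 days; 74 left).
−29 → Jan 31, 2220 (end of Jan, 31 days; 45 left).
−31 → Dec 31, 2219 (end of Dec, 31 days; 14 left).
−14 → Dec 17, 2219.

December 17, 2219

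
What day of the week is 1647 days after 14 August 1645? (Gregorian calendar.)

Wednesday

Aug 14, 1645 is a Monday.
1647 mod 7 = 2, so 1647 days after a Monday is Monday + 2 = Wednesday.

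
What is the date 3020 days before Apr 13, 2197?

−365 (one year) → Apr 13, 2196 (2655 left).
−366 (one year; includes Feb 29, 2196) → Apr 13, 2195 (2289 left).
−365 (one year) → Apr 13, 2194 (1924 left).
−365 (one year) → Apr 13, 2193 (1559 left).
−365 (one year) → Apr 13, 2192 (1194 left).
−366 (one year; includes Feb 29, 2192) → Apr 13, 2191 (828 left).
−365 (one year) → Apr 13, 2190 (463 left).
−365 (one year) → Apr 13, 2189 (98 left).
−13 → Mar 31, 2189 (end of Mar, 31 days; 85 left).
−31 → Feb 28, 2189 (end of Feb, 28 days; 54 left).
−28 → Jan 31, 2189 (end of Jan, 31 days; 26 left).
−26 → Jan 5, 2189.

January 5, 2189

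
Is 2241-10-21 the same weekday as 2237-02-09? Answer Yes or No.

Yes

From Feb 9, 2237 to Oct 21, 2241 is 1715 days.
1715 mod 7 = 0, so they are the same weekday.
(Feb 9, 2237 is a Thursday; Oct 21, 2241 is a Thursday.)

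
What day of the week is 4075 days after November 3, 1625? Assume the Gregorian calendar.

Tuesday

Nov 3, 1625 is a Monday.
4075 mod 7 = 1, so 4075 days after a Monday is Monday + 1 = Tuesday.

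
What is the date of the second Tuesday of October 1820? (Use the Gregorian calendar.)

October 10, 1820

October 1, 1820 is a Sunday.
The first Tuesday is therefore October 3 (2 days later).
The second Tuesday is 3 + 1×7 = October 10.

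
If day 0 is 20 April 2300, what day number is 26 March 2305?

Apr 20, 2300 → Apr 20, 2301: 365 days.
Apr 20, 2301 → Apr 20, 2302: 365 days.
Apr 20, 2302 → Apr 20, 2303: 365 days.
Apr 20, 2303 → Apr 20, 2304: 366 days (Feb 29, 2304 is in that span).
Apr 20, 2304 → May 20, 2304: 30 days (April has 30).
May 20, 2304 → Jun 20, 2304: 31 days (May has 31).
Jun 20, 2304 → Jul 20, 2304: 30 days (June has 30).
Jul 20, 2304 → Aug 20, 2304: 31 days (July has 31).
Aug 20, 2304 → Sep 20, 2304: 31 days (August has 31).
Sep 20, 2304 → Oct 20, 2304: 30 days (September has 30).
Oct 20, 2304 → Nov 20, 2304: 31 days (October has 31).
Nov 20, 2304 → Dec 20, 2304: 30 days (November has 30).
Dec 20, 2304 → Jan 20, 2305: 31 days (December has 31).
Jan 20, 2305 → Feb 20, 2305: 31 days (January has 31).
Feb 20, 2305 → Mar 20, 2305: 28 days (February has 28).
Mar 20, 2305 → Mar 26, 2305: 6 days.
Total: 1801 days.

1801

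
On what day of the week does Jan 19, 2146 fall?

Wednesday

Doomsday rule: the anchor day for the 2100s is Sunday. For year 46: 46÷12 = 3 r 10, and 10÷4 = 2, so 3+10+2 = 15.
Sunday + 15 ≡ Monday — that's 2146's doomsday.
In January the doomsday date is Jan 3 (2146 is not a leap year).
Jan 19 is 16 days after Jan 3; 16 mod 7 = 2, so Monday + 2 = Wednesday.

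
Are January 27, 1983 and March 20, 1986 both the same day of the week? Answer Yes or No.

From Jan 27, 1983 to Mar 20, 1986 is 1148 days.
1148 mod 7 = 0, so they are the same weekday.
(Jan 27, 1983 is a Thursday; Mar 20, 1986 is a Thursday.)

Yes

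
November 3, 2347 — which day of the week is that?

Doomsday rule: the anchor day for the 2300s is Wednesday. For year 47: 47÷12 = 3 r 11, and 11÷4 = 2, so 3+11+2 = 16.
Wednesday + 16 ≡ Friday — that's 2347's doomsday.
In November the doomsday date is Nov 7.
Nov 3 is 4 days before Nov 7; 4 mod 7 = 4, so Friday − 4 = Monday.

Monday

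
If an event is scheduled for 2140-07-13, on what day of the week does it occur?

Wednesday

Doomsday rule: the anchor day for the 2100s is Sunday. For year 40: 40÷12 = 3 r 4, and 4÷4 = 1, so 3+4+1 = 8.
Sunday + 8 ≡ Monday — that's 2140's doomsday.
In July the doomsday date is Jul 11.
Jul 13 is 2 days after Jul 11; 2 mod 7 = 2, so Monday + 2 = Wednesday.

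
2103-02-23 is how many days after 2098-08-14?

1653

Aug 14, 2098 → Aug 14, 2099: 365 days.
Aug 14, 2099 → Aug 14, 2100: 365 days.
Aug 14, 2100 → Aug 14, 2101: 365 days.
Aug 14, 2101 → Aug 14, 2102: 365 days.
Aug 14, 2102 → Sep 14, 2102: 31 days (August has 31).
Sep 14, 2102 → Oct 14, 2102: 30 days (September has 30).
Oct 14, 2102 → Nov 14, 2102: 31 days (October has 31).
Nov 14, 2102 → Dec 14, 2102: 30 days (November has 30).
Dec 14, 2102 → Jan 14, 2103: 31 days (December has 31).
Jan 14, 2103 → Feb 14, 2103: 31 days (January has 31).
Feb 14, 2103 → Feb 23, 2103: 9 days.
Total: 1653 days.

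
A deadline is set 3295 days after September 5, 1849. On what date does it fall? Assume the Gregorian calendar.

September 13, 1858

+365 (one year) → Sep 5, 1850 (2930 left).
+365 (one year) → Sep 5, 1851 (2565 left).
+366 (one year; includes Feb 29, 1852) → Sep 5, 1852 (2199 left).
+365 (one year) → Sep 5, 1853 (1834 left).
+365 (one year) → Sep 5, 1854 (1469 left).
+365 (one year) → Sep 5, 1855 (1104 left).
+366 (one year; includes Feb 29, 1856) → Sep 5, 1856 (738 left).
+365 (one year) → Sep 5, 1857 (373 left).
Sep has 30 days: +26 → Oct 1, 1857 (347 left).
Oct has 31 days: +31 → Nov 1, 1857 (316 left).
Nov has 30 days: +30 → Dec 1, 1857 (286 left).
Dec has 31 days: +31 → Jan 1, 1858 (255 left).
Jan has 31 days: +31 → Feb 1, 1858 (224 left).
Feb has 28 days: +28 → Mar 1, 1858 (196 left).
Mar has 31 days: +31 → Apr 1, 1858 (165 left).
Apr has 30 days: +30 → May 1, 1858 (135 left).
May has 31 days: +31 → Jun 1, 1858 (104 left).
Jun has 30 days: +30 → Jul 1, 1858 (74 left).
Jul has 31 days: +31 → Aug 1, 1858 (43 left).
Aug has 31 days: +31 → Sep 1, 1858 (12 left).
+12 → Sep 13, 1858.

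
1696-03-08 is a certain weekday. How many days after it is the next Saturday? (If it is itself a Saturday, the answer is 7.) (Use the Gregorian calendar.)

2

Mar 8, 1696 is a Thursday.
From Thursday to the next Saturday is 2 days.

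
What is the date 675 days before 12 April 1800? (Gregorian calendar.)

−365 (one year) → Apr 12, 1799 (310 left).
−12 → Mar 31, 1799 (end of Mar, 31 days; 298 left).
−31 → Feb 28, 1799 (end of Feb, 28 days; 267 left).
−28 → Jan 31, 1799 (end of Jan, 31 days; 239 left).
−31 → Dec 31, 1798 (end of Dec, 31 days; 208 left).
−31 → Nov 30, 1798 (end of Nov, 30 days; 177 left).
−30 → Oct 31, 1798 (end of Oct, 31 days; 147 left).
−31 → Sep 30, 1798 (end of Sep, 30 days; 116 left).
−30 → Aug 31, 1798 (end of Aug, 31 days; 86 left).
−31 → Jul 31, 1798 (end of Jul, 31 days; 55 left).
−31 → Jun 30, 1798 (end of Jun, 30 days; 24 left).
−24 → Jun 6, 1798.

June 6, 1798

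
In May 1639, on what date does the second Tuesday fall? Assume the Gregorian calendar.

May 1, 1639 is a Sunday.
The first Tuesday is therefore May 3 (2 days later).
The second Tuesday is 3 + 1×7 = May 10.

May 10, 1639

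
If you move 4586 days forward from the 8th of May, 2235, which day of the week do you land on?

First find the weekday of May 8, 2235. Doomsday rule: the anchor day for the 2200s is Friday. For year 35: 35÷12 = 2 r 11, and 11÷4 = 2, so 2+11+2 = 15.
Friday + 15 ≡ Saturday — that's 2235's doomsday.
In May the doomsday date is May 9.
May 8 is 1 day before May 9; 1 mod 7 = 1, so Saturday − 1 = Friday.
4586 mod 7 = 1, so 4586 days after a Friday is Friday + 1 = Saturday.

Saturday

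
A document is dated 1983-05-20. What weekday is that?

January 1, 1983 is a Saturday.
Jan 1, 1983 → Feb 1, 1983: 31 days (January has 31).
Feb 1, 1983 → Mar 1, 1983: 28 days (February has 28).
Mar 1, 1983 → Apr 1, 1983: 31 days (March has 31).
Apr 1, 1983 → May 1, 1983: 30 days (April has 30).
May 1, 1983 → May 20, 1983: 19 days.
Total: 139 days.
139 mod 7 = 6, so Saturday + 6 = Friday.

Friday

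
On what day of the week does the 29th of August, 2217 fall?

Doomsday rule: the anchor day for the 2200s is Friday. For year 17: 17÷12 = 1 r 5, and 5÷4 = 1, so 1+5+1 = 7.
Friday + 7 ≡ Friday — that's 2217's doomsday.
In August the doomsday date is Aug 8.
Aug 29 is 21 days after Aug 8; 21 mod 7 = 0, so Friday + 0 = Friday.

Friday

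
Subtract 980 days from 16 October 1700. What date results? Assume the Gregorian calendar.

−365 (one year) → Oct 16, 1699 (615 left).
−365 (one year) → Oct 16, 1698 (250 left).
−16 → Sep 30, 1698 (end of Sep, 30 days; 234 left).
−30 → Aug 31, 1698 (end of Aug, 31 days; 204 left).
−31 → Jul 31, 1698 (end of Jul, 31 days; 173 left).
−31 → Jun 30, 1698 (end of Jun, 30 days; 142 left).
−30 → May 31, 1698 (end of May, 31 days; 112 left).
−31 → Apr 30, 1698 (end of Apr, 30 days; 81 left).
−30 → Mar 31, 1698 (end of Mar, 31 days; 51 left).
−31 → Feb 28, 1698 (end of Feb, 28 days; 20 left).
−20 → Feb 8, 1698.

February 8, 1698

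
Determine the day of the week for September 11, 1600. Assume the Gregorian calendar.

Monday

Doomsday rule: the anchor day for the 1600s is Tuesday. For year 00: 0÷12 = 0 r 0, and 0÷4 = 0, so 0+0+0 = 0.
Tuesday + 0 ≡ Tuesday — that's 1600's doomsday.
In September the doomsday date is Sep 5.
Sep 11 is 6 days after Sep 5; 6 mod 7 = 6, so Tuesday + 6 = Monday.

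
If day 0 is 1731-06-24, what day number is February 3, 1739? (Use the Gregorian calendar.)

Jun 24, 1731 → Jun 24, 1732: 366 days (Feb 29, 1732 is in that span).
Jun 24, 1732 → Jun 24, 1733: 365 days.
Jun 24, 1733 → Jun 24, 1734: 365 days.
Jun 24, 1734 → Jun 24, 1735: 365 days.
Jun 24, 1735 → Jun 24, 1736: 366 days (Feb 29, 1736 is in that span).
Jun 24, 1736 → Jun 24, 1737: 365 days.
Jun 24, 1737 → Jun 24, 1738: 365 days.
Jun 24, 1738 → Jul 24, 1738: 30 days (June has 30).
Jul 24, 1738 → Aug 24, 1738: 31 days (July has 31).
Aug 24, 1738 → Sep 24, 1738: 31 days (August has 31).
Sep 24, 1738 → Oct 24, 1738: 30 days (September has 30).
Oct 24, 1738 → Nov 24, 1738: 31 days (October has 31).
Nov 24, 1738 → Dec 24, 1738: 30 days (November has 30).
Dec 24, 1738 → Jan 24, 1739: 31 days (December has 31).
Jan 24, 1739 → Feb 3, 1739: 10 days.
Total: 2781 days.

2781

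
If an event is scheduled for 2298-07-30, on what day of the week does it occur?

Doomsday rule: the anchor day for the 2200s is Friday. For year 98: 98÷12 = 8 r 2, and 2÷4 = 0, so 8+2+0 = 10.
Friday + 10 ≡ Monday — that's 2298's doomsday.
In July the doomsday date is Jul 11.
Jul 30 is 19 days after Jul 11; 19 mod 7 = 5, so Monday + 5 = Saturday.

Saturday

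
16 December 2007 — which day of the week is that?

Sunday

Doomsday rule: the anchor day for the 2000s is Tuesday. For year 07: 7÷12 = 0 r 7, and 7÷4 = 1, so 0+7+1 = 8.
Tuesday + 8 ≡ Wednesday — that's 2007's doomsday.
In December the doomsday date is Dec 12.
Dec 16 is 4 days after Dec 12; 4 mod 7 = 4, so Wednesday + 4 = Sunday.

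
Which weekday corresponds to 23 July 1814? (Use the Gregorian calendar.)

Doomsday rule: the anchor day for the 1800s is Friday. For year 14: 14÷12 = 1 r 2, and 2÷4 = 0, so 1+2+0 = 3.
Friday + 3 ≡ Monday — that's 1814's doomsday.
In July the doomsday date is Jul 11.
Jul 23 is 12 days after Jul 11; 12 mod 7 = 5, so Monday + 5 = Saturday.

Saturday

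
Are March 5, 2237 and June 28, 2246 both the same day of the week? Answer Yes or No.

From Mar 5, 2237 to Jun 28, 2246 is 3402 days.
3402 mod 7 = 0, so they are the same weekday.
(Mar 5, 2237 is a Sunday; Jun 28, 2246 is a Sunday.)

Yes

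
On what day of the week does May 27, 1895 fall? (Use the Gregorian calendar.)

Doomsday rule: the anchor day for the 1800s is Friday. For year 95: 95÷12 = 7 r 11, and 11÷4 = 2, so 7+11+2 = 20.
Friday + 20 ≡ Thursday — that's 1895's doomsday.
In May the doomsday date is May 9.
May 27 is 18 days after May 9; 18 mod 7 = 4, so Thursday + 4 = Monday.

Monday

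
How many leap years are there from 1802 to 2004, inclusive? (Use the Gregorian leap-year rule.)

50

Multiples of 4 in [1802,2004]: 51.
Of those, multiples of 100: 2 (not leap unless ÷400).
Multiples of 400: 1.
Leap years = 51 − 2 + 1 = 50.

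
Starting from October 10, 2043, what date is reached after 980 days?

+366 (one year; includes Feb 29, 2044) → Oct 10, 2044 (614 left).
+365 (one year) → Oct 10, 2045 (249 left).
Oct has 31 days: +22 → Nov 1, 2045 (227 left).
Nov has 30 days: +30 → Dec 1, 2045 (197 left).
Dec has 31 days: +31 → Jan 1, 2046 (166 left).
Jan has 31 days: +31 → Feb 1, 2046 (135 left).
Feb has 28 days: +28 → Mar 1, 2046 (107 left).
Mar has 31 days: +31 → Apr 1, 2046 (76 left).
Apr has 30 days: +30 → May 1, 2046 (46 left).
May has 31 days: +31 → Jun 1, 2046 (15 left).
+15 → Jun 16, 2046.

June 16, 2046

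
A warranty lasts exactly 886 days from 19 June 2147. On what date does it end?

+366 (one year; includes Feb 29, 2148) → Jun 19, 2148 (520 left).
+365 (one year) → Jun 19, 2149 (155 left).
Jun has 30 days: +12 → Jul 1, 2149 (143 left).
Jul has 31 days: +31 → Aug 1, 2149 (112 left).
Aug has 31 days: +31 → Sep 1, 2149 (81 left).
Sep has 30 days: +30 → Oct 1, 2149 (51 left).
Oct has 31 days: +31 → Nov 1, 2149 (20 left).
+20 → Nov 21, 2149.

November 21, 2149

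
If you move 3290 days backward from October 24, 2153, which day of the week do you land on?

Oct 24, 2153 is a Wednesday.
3290 mod 7 = 0, so 3290 days before a Wednesday is Wednesday − 0 = Wednesday.

Wednesday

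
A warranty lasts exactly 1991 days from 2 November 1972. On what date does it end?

April 16, 1978

+365 (one year) → Nov 2, 1973 (1626 left).
+365 (one year) → Nov 2, 1974 (1261 left).
+365 (one year) → Nov 2, 1975 (896 left).
+366 (one year; includes Feb 29, 1976) → Nov 2, 1976 (530 left).
+365 (one year) → Nov 2, 1977 (165 left).
Nov has 30 days: +29 → Dec 1, 1977 (136 left).
Dec has 31 days: +31 → Jan 1, 1978 (105 left).
Jan has 31 days: +31 → Feb 1, 1978 (74 left).
Feb has 28 days: +28 → Mar 1, 1978 (46 left).
Mar has 31 days: +31 → Apr 1, 1978 (15 left).
+15 → Apr 16, 1978.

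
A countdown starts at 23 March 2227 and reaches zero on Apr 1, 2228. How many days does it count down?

Mar 23, 2227 → Apr 23, 2227: 31 days (March has 31).
Apr 23, 2227 → May 23, 2227: 30 days (April has 30).
May 23, 2227 → Jun 23, 2227: 31 days (May has 31).
Jun 23, 2227 → Jul 23, 2227: 30 days (June has 30).
Jul 23, 2227 → Aug 23, 2227: 31 days (July has 31).
Aug 23, 2227 → Sep 23, 2227: 31 days (August has 31).
Sep 23, 2227 → Oct 23, 2227: 30 days (September has 30).
Oct 23, 2227 → Nov 23, 2227: 31 days (October has 31).
Nov 23, 2227 → Dec 23, 2227: 30 days (November has 30).
Dec 23, 2227 → Jan 23, 2228: 31 days (December has 31).
Jan 23, 2228 → Feb 23, 2228: 31 days (January has 31).
Feb 23, 2228 → Mar 23, 2228: 29 days (February has 29).
Mar 23, 2228 → Apr 1, 2228: 9 days.
Total: 375 days.

375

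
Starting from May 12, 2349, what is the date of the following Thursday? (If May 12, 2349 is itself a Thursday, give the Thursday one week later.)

May 19, 2349

May 12, 2349 is a Thursday.
From Thursday to the next Thursday is 7 days.
May 12, 2349 + 7 = May 19, 2349.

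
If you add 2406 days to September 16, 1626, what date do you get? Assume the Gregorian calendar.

April 18, 1633

+365 (one year) → Sep 16, 1627 (2041 left).
+366 (one year; includes Feb 29, 1628) → Sep 16, 1628 (1675 left).
+365 (one year) → Sep 16, 1629 (1310 left).
+365 (one year) → Sep 16, 1630 (945 left).
+365 (one year) → Sep 16, 1631 (580 left).
+366 (one year; includes Feb 29, 1632) → Sep 16, 1632 (214 left).
Sep has 30 days: +15 → Oct 1, 1632 (199 left).
Oct has 31 days: +31 → Nov 1, 1632 (168 left).
Nov has 30 days: +30 → Dec 1, 1632 (138 left).
Dec has 31 days: +31 → Jan 1, 1633 (107 left).
Jan has 31 days: +31 → Feb 1, 1633 (76 left).
Feb has 28 days: +28 → Mar 1, 1633 (48 left).
Mar has 31 days: +31 → Apr 1, 1633 (17 left).
+17 → Apr 18, 1633.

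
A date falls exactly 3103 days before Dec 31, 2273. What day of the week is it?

Dec 31, 2273 is a Wednesday.
3103 mod 7 = 2, so 3103 days before a Wednesday is Wednesday − 2 = Monday.

Monday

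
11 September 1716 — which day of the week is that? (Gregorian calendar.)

Friday

Doomsday rule: the anchor day for the 1700s is Sunday. For year 16: 16÷12 = 1 r 4, and 4÷4 = 1, so 1+4+1 = 6.
Sunday + 6 ≡ Saturday — that's 1716's doomsday.
In September the doomsday date is Sep 5.
Sep 11 is 6 days after Sep 5; 6 mod 7 = 6, so Saturday + 6 = Friday.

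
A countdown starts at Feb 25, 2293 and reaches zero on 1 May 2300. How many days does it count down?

Feb 25, 2293 → Feb 25, 2294: 365 days.
Feb 25, 2294 → Feb 25, 2295: 365 days.
Feb 25, 2295 → Feb 25, 2296: 365 days.
Feb 25, 2296 → Feb 25, 2297: 366 days (Feb 29, 2296 is in that span).
Feb 25, 2297 → Feb 25, 2298: 365 days.
Feb 25, 2298 → Feb 25, 2299: 365 days.
Feb 25, 2299 → Feb 25, 2300: 365 days.
Feb 25, 2300 → Mar 25, 2300: 28 days (February has 28).
Mar 25, 2300 → Apr 25, 2300: 31 days (March has 31).
Apr 25, 2300 → May 1, 2300: 6 days.
Total: 2621 days.

2621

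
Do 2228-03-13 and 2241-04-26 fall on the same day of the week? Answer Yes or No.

No

From Mar 13, 2228 to Apr 26, 2241 is 4792 days.
4792 mod 7 = 4, so they are different weekdays.
(Mar 13, 2228 is a Thursday; Apr 26, 2241 is a Monday.)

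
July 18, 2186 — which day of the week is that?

January 1, 2186 is a Sunday.
Jan 1, 2186 → Feb 1, 2186: 31 days (January has 31).
Feb 1, 2186 → Mar 1, 2186: 28 days (February has 28).
Mar 1, 2186 → Apr 1, 2186: 31 days (March has 31).
Apr 1, 2186 → May 1, 2186: 30 days (April has 30).
May 1, 2186 → Jun 1, 2186: 31 days (May has 31).
Jun 1, 2186 → Jul 1, 2186: 30 days (June has 30).
Jul 1, 2186 → Jul 18, 2186: 17 days.
Total: 198 days.
198 mod 7 = 2, so Sunday + 2 = Tuesday.

Tuesday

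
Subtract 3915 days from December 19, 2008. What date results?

−366 (one year; includes Feb 29, 2008) → Dec 19, 2007 (3549 left).
−365 (one year) → Dec 19, 2006 (3184 left).
−365 (one year) → Dec 19, 2005 (2819 left).
−365 (one year) → Dec 19, 2004 (2454 left).
−366 (one year; includes Feb 29, 2004) → Dec 19, 2003 (2088 left).
−365 (one year) → Dec 19, 2002 (1723 left).
−365 (one year) → Dec 19, 2001 (1358 left).
−365 (one year) → Dec 19, 2000 (993 left).
−366 (one year; includes Feb 29, 2000) → Dec 19, 1999 (627 left).
−365 (one year) → Dec 19, 1998 (262 left).
−19 → Nov 30, 1998 (end of Nov, 30 days; 243 left).
−30 → Oct 31, 1998 (end of Oct, 31 days; 213 left).
−31 → Sep 30, 1998 (end of Sep, 30 days; 182 left).
−30 → Aug 31, 1998 (end of Aug, 31 days; 152 left).
−31 → Jul 31, 1998 (end of Jul, 31 days; 121 left).
−31 → Jun 30, 1998 (end of Jun, 30 days; 90 left).
−30 → May 31, 1998 (end of May, 31 days; 60 left).
−31 → Apr 30, 1998 (end of Apr, 30 days; 29 left).
−29 → Apr 1, 1998.

April 1, 1998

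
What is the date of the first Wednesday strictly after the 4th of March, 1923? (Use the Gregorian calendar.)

Mar 4, 1923 is a Sunday.
From Sunday to the next Wednesday is 3 days.
Mar 4, 1923 + 3 = Mar 7, 1923.

March 7, 1923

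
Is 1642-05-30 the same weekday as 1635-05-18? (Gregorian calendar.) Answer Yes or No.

From May 18, 1635 to May 30, 1642 is 2569 days.
2569 mod 7 = 0, so they are the same weekday.
(May 18, 1635 is a Friday; May 30, 1642 is a Friday.)

Yes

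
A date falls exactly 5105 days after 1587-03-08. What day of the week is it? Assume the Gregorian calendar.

Tuesday

First find the weekday of Mar 8, 1587. Doomsday rule: the anchor day for the 1500s is Wednesday. For year 87: 87÷12 = 7 r 3, and 3÷4 = 0, so 7+3+0 = 10.
Wednesday + 10 ≡ Saturday — that's 1587's doomsday.
In March the doomsday date is Mar 14.
Mar 8 is 6 days before Mar 14; 6 mod 7 = 6, so Saturday − 6 = Sunday.
5105 mod 7 = 2, so 5105 days after a Sunday is Sunday + 2 = Tuesday.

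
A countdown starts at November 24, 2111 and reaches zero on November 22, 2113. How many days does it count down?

Nov 24, 2111 → Nov 24, 2112: 366 days (Feb 29, 2112 is in that span).
Nov 24, 2112 → Dec 24, 2112: 30 days (November has 30).
Dec 24, 2112 → Jan 24, 2113: 31 days (December has 31).
Jan 24, 2113 → Feb 24, 2113: 31 days (January has 31).
Feb 24, 2113 → Mar 24, 2113: 28 days (February has 28).
Mar 24, 2113 → Apr 24, 2113: 31 days (March has 31).
Apr 24, 2113 → May 24, 2113: 30 days (April has 30).
May 24, 2113 → Jun 24, 2113: 31 days (May has 31).
Jun 24, 2113 → Jul 24, 2113: 30 days (June has 30).
Jul 24, 2113 → Aug 24, 2113: 31 days (July has 31).
Aug 24, 2113 → Sep 24, 2113: 31 days (August has 31).
Sep 24, 2113 → Oct 24, 2113: 30 days (September has 30).
Oct 24, 2113 → Nov 22, 2113: 29 days.
Total: 729 days.

729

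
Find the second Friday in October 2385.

October 11, 2385

October 1, 2385 is a Tuesday.
The first Friday is therefore October 4 (3 days later).
The second Friday is 4 + 1×7 = October 11.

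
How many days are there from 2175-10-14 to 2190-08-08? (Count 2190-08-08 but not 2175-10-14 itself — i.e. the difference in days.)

5412

Oct 14, 2175 → Oct 14, 2176: 366 days (Feb 29, 2176 is in that span).
Oct 14, 2176 → Oct 14, 2177: 365 days.
Oct 14, 2177 → Oct 14, 2178: 365 days.
Oct 14, 2178 → Oct 14, 2179: 365 days.
Oct 14, 2179 → Oct 14, 2180: 366 days (Feb 29, 2180 is in that span).
Oct 14, 2180 → Oct 14, 2181: 365 days.
Oct 14, 2181 → Oct 14, 2182: 365 days.
Oct 14, 2182 → Oct 14, 2183: 365 days.
Oct 14, 2183 → Oct 14, 2184: 366 days (Feb 29, 2184 is in that span).
Oct 14, 2184 → Oct 14, 2185: 365 days.
Oct 14, 2185 → Oct 14, 2186: 365 days.
Oct 14, 2186 → Oct 14, 2187: 365 days.
Oct 14, 2187 → Oct 14, 2188: 366 days (Feb 29, 2188 is in that span).
Oct 14, 2188 → Oct 14, 2189: 365 days.
Oct 14, 2189 → Nov 14, 2189: 31 days (October has 31).
Nov 14, 2189 → Dec 14, 2189: 30 days (November has 30).
Dec 14, 2189 → Jan 14, 2190: 31 days (December has 31).
Jan 14, 2190 → Feb 14, 2190: 31 days (January has 31).
Feb 14, 2190 → Mar 14, 2190: 28 days (February has 28).
Mar 14, 2190 → Apr 14, 2190: 31 days (March has 31).
Apr 14, 2190 → May 14, 2190: 30 days (April has 30).
May 14, 2190 → Jun 14, 2190: 31 days (May has 31).
Jun 14, 2190 → Jul 14, 2190: 30 days (June has 30).
Jul 14, 2190 → Aug 8, 2190: 25 days.
Total: 5412 days.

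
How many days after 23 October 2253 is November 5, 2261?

Oct 23, 2253 → Oct 23, 2254: 365 days.
Oct 23, 2254 → Oct 23, 2255: 365 days.
Oct 23, 2255 → Oct 23, 2256: 366 days (Feb 29, 2256 is in that span).
Oct 23, 2256 → Oct 23, 2257: 365 days.
Oct 23, 2257 → Oct 23, 2258: 365 days.
Oct 23, 2258 → Oct 23, 2259: 365 days.
Oct 23, 2259 → Oct 23, 2260: 366 days (Feb 29, 2260 is in that span).
Oct 23, 2260 → Nov 23, 2260: 31 days (October has 31).
Nov 23, 2260 → Dec 23, 2260: 30 days (November has 30).
Dec 23, 2260 → Jan 23, 2261: 31 days (December has 31).
Jan 23, 2261 → Feb 23, 2261: 31 days (January has 31).
Feb 23, 2261 → Mar 23, 2261: 28 days (February has 28).
Mar 23, 2261 → Apr 23, 2261: 31 days (March has 31).
Apr 23, 2261 → May 23, 2261: 30 days (April has 30).
May 23, 2261 → Jun 23, 2261: 31 days (May has 31).
Jun 23, 2261 → Jul 23, 2261: 30 days (June has 30).
Jul 23, 2261 → Aug 23, 2261: 31 days (July has 31).
Aug 23, 2261 → Sep 23, 2261: 31 days (August has 31).
Sep 23, 2261 → Oct 23, 2261: 30 days (September has 30).
Oct 23, 2261 → Nov 5, 2261: 13 days.
Total: 2935 days.

2935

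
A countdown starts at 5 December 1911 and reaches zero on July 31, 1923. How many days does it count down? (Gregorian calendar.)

4256

Dec 5, 1911 → Dec 5, 1912: 366 days (Feb 29, 1912 is in that span).
Dec 5, 1912 → Dec 5, 1913: 365 days.
Dec 5, 1913 → Dec 5, 1914: 365 days.
Dec 5, 1914 → Dec 5, 1915: 365 days.
Dec 5, 1915 → Dec 5, 1916: 366 days (Feb 29, 1916 is in that span).
Dec 5, 1916 → Dec 5, 1917: 365 days.
Dec 5, 1917 → Dec 5, 1918: 365 days.
Dec 5, 1918 → Dec 5, 1919: 365 days.
Dec 5, 1919 → Dec 5, 1920: 366 days (Feb 29, 1920 is in that span).
Dec 5, 1920 → Dec 5, 1921: 365 days.
Dec 5, 1921 → Dec 5, 1922: 365 days.
Dec 5, 1922 → Jan 5, 1923: 31 days (December has 31).
Jan 5, 1923 → Feb 5, 1923: 31 days (January has 31).
Feb 5, 1923 → Mar 5, 1923: 28 days (February has 28).
Mar 5, 1923 → Apr 5, 1923: 31 days (March has 31).
Apr 5, 1923 → May 5, 1923: 30 days (April has 30).
May 5, 1923 → Jun 5, 1923: 31 days (May has 31).
Jun 5, 1923 → Jul 5, 1923: 30 days (June has 30).
Jul 5, 1923 → Jul 31, 1923: 26 days.
Total: 4256 days.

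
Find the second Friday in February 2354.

February 12, 2354

February 1, 2354 is a Monday.
The first Friday is therefore February 5 (4 days later).
The second Friday is 5 + 1×7 = February 12.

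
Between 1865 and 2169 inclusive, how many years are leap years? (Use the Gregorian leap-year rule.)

74

Multiples of 4 in [1865,2169]: 76.
Of those, multiples of 100: 3 (not leap unless ÷400).
Multiples of 400: 1.
Leap years = 76 − 3 + 1 = 74.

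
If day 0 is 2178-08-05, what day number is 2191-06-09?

4691

Aug 5, 2178 → Aug 5, 2179: 365 days.
Aug 5, 2179 → Aug 5, 2180: 366 days (Feb 29, 2180 is in that span).
Aug 5, 2180 → Aug 5, 2181: 365 days.
Aug 5, 2181 → Aug 5, 2182: 365 days.
Aug 5, 2182 → Aug 5, 2183: 365 days.
Aug 5, 2183 → Aug 5, 2184: 366 days (Feb 29, 2184 is in that span).
Aug 5, 2184 → Aug 5, 2185: 365 days.
Aug 5, 2185 → Aug 5, 2186: 365 days.
Aug 5, 2186 → Aug 5, 2187: 365 days.
Aug 5, 2187 → Aug 5, 2188: 366 days (Feb 29, 2188 is in that span).
Aug 5, 2188 → Aug 5, 2189: 365 days.
Aug 5, 2189 → Aug 5, 2190: 365 days.
Aug 5, 2190 → Sep 5, 2190: 31 days (August has 31).
Sep 5, 2190 → Oct 5, 2190: 30 days (September has 30).
Oct 5, 2190 → Nov 5, 2190: 31 days (October has 31).
Nov 5, 2190 → Dec 5, 2190: 30 days (November has 30).
Dec 5, 2190 → Jan 5, 2191: 31 days (December has 31).
Jan 5, 2191 → Feb 5, 2191: 31 days (January has 31).
Feb 5, 2191 → Mar 5, 2191: 28 days (February has 28).
Mar 5, 2191 → Apr 5, 2191: 31 days (March has 31).
Apr 5, 2191 → May 5, 2191: 30 days (April has 30).
May 5, 2191 → Jun 5, 2191: 31 days (May has 31).
Jun 5, 2191 → Jun 9, 2191: 4 days.
Total: 4691 days.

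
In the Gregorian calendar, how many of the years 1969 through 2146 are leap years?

43

Multiples of 4 in [1969,2146]: 44.
Of those, multiples of 100: 2 (not leap unless ÷400).
Multiples of 400: 1.
Leap years = 44 − 2 + 1 = 43.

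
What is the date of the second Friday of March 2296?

March 13, 2296

March 1, 2296 is a Sunday.
The first Friday is therefore March 6 (5 days later).
The second Friday is 6 + 1×7 = March 13.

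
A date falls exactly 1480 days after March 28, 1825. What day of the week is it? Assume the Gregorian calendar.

First find the weekday of Mar 28, 1825. Doomsday rule: the anchor day for the 1800s is Friday. For year 25: 25÷12 = 2 r 1, and 1÷4 = 0, so 2+1+0 = 3.
Friday + 3 ≡ Monday — that's 1825's doomsday.
In March the doomsday date is Mar 14.
Mar 28 is 14 days after Mar 14; 14 mod 7 = 0, so Monday + 0 = Monday.
1480 mod 7 = 3, so 1480 days after a Monday is Monday + 3 = Thursday.

Thursday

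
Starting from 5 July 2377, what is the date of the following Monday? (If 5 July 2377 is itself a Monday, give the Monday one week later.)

July 11, 2377

Jul 5, 2377 is a Tuesday.
From Tuesday to the next Monday is 6 days.
Jul 5, 2377 + 6 = Jul 11, 2377.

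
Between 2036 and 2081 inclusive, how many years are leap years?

12

Multiples of 4 in [2036,2081]: 12.
Of those, multiples of 100: 0 (not leap unless ÷400).
Multiples of 400: 0.
Leap years = 12 − 0 + 0 = 12.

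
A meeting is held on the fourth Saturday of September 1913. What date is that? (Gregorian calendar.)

September 27, 1913

September 1, 1913 is a Monday.
The first Saturday is therefore September 6 (5 days later).
The fourth Saturday is 6 + 3×7 = September 27.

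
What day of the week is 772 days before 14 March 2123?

Friday

First find the weekday of Mar 14, 2123. Doomsday rule: the anchor day for the 2100s is Sunday. For year 23: 23÷12 = 1 r 11, and 11÷4 = 2, so 1+11+2 = 14.
Sunday + 14 ≡ Sunday — that's 2123's doomsday.
In March the doomsday date is Mar 14.
Mar 14 is the doomsday itself: Sunday.
772 mod 7 = 2, so 772 days before a Sunday is Sunday − 2 = Friday.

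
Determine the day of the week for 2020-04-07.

Tuesday

Doomsday rule: the anchor day for the 2000s is Tuesday. For year 20: 20÷12 = 1 r 8, and 8÷4 = 2, so 1+8+2 = 11.
Tuesday + 11 ≡ Saturday — that's 2020's doomsday.
In April the doomsday date is Apr 4.
Apr 7 is 3 days after Apr 4; 3 mod 7 = 3, so Saturday + 3 = Tuesday.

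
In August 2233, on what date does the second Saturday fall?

August 10, 2233

August 1, 2233 is a Thursday.
The first Saturday is therefore August 3 (2 days later).
The second Saturday is 3 + 1×7 = August 10.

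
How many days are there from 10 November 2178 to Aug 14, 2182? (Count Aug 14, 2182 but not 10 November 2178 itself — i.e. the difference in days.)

1373

Nov 10, 2178 → Nov 10, 2179: 365 days.
Nov 10, 2179 → Nov 10, 2180: 366 days (Feb 29, 2180 is in that span).
Nov 10, 2180 → Nov 10, 2181: 365 days.
Nov 10, 2181 → Dec 10, 2181: 30 days (November has 30).
Dec 10, 2181 → Jan 10, 2182: 31 days (December has 31).
Jan 10, 2182 → Feb 10, 2182: 31 days (January has 31).
Feb 10, 2182 → Mar 10, 2182: 28 days (February has 28).
Mar 10, 2182 → Apr 10, 2182: 31 days (March has 31).
Apr 10, 2182 → May 10, 2182: 30 days (April has 30).
May 10, 2182 → Jun 10, 2182: 31 days (May has 31).
Jun 10, 2182 → Jul 10, 2182: 30 days (June has 30).
Jul 10, 2182 → Aug 10, 2182: 31 days (July has 31).
Aug 10, 2182 → Aug 14, 2182: 4 days.
Total: 1373 days.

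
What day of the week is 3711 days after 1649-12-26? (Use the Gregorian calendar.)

Monday

First find the weekday of Dec 26, 1649. Doomsday rule: the anchor day for the 1600s is Tuesday. For year 49: 49÷12 = 4 r 1, and 1÷4 = 0, so 4+1+0 = 5.
Tuesday + 5 ≡ Sunday — that's 1649's doomsday.
In December the doomsday date is Dec 12.
Dec 26 is 14 days after Dec 12; 14 mod 7 = 0, so Sunday + 0 = Sunday.
3711 mod 7 = 1, so 3711 days after a Sunday is Sunday + 1 = Monday.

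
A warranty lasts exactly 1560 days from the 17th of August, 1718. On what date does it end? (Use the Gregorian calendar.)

November 24, 1722

+365 (one year) → Aug 17, 1719 (1195 left).
+366 (one year; includes Feb 29, 1720) → Aug 17, 1720 (829 left).
+365 (one year) → Aug 17, 1721 (464 left).
+365 (one year) → Aug 17, 1722 (99 left).
Aug has 31 days: +15 → Sep 1, 1722 (84 left).
Sep has 30 days: +30 → Oct 1, 1722 (54 left).
Oct has 31 days: +31 → Nov 1, 1722 (23 left).
+23 → Nov 24, 1722.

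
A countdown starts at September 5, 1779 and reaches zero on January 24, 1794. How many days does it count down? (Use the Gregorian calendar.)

5255

Sep 5, 1779 → Sep 5, 1780: 366 days (Feb 29, 1780 is in that span).
Sep 5, 1780 → Sep 5, 1781: 365 days.
Sep 5, 1781 → Sep 5, 1782: 365 days.
Sep 5, 1782 → Sep 5, 1783: 365 days.
Sep 5, 1783 → Sep 5, 1784: 366 days (Feb 29, 1784 is in that span).
Sep 5, 1784 → Sep 5, 1785: 365 days.
Sep 5, 1785 → Sep 5, 1786: 365 days.
Sep 5, 1786 → Sep 5, 1787: 365 days.
Sep 5, 1787 → Sep 5, 1788: 366 days (Feb 29, 1788 is in that span).
Sep 5, 1788 → Sep 5, 1789: 365 days.
Sep 5, 1789 → Sep 5, 1790: 365 days.
Sep 5, 1790 → Sep 5, 1791: 365 days.
Sep 5, 1791 → Sep 5, 1792: 366 days (Feb 29, 1792 is in that span).
Sep 5, 1792 → Sep 5, 1793: 365 days.
Sep 5, 1793 → Oct 5, 1793: 30 days (September has 30).
Oct 5, 1793 → Nov 5, 1793: 31 days (October has 31).
Nov 5, 1793 → Dec 5, 1793: 30 days (November has 30).
Dec 5, 1793 → Jan 5, 1794: 31 days (December has 31).
Jan 5, 1794 → Jan 24, 1794: 19 days.
Total: 5255 days.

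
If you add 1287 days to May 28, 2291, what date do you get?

+366 (one year; includes Feb 29, 2292) → May 28, 2292 (921 left).
+365 (one year) → May 28, 2293 (556 left).
+365 (one year) → May 28, 2294 (191 left).
May has 31 days: +4 → Jun 1, 2294 (187 left).
Jun has 30 days: +30 → Jul 1, 2294 (157 left).
Jul has 31 days: +31 → Aug 1, 2294 (126 left).
Aug has 31 days: +31 → Sep 1, 2294 (95 left).
Sep has 30 days: +30 → Oct 1, 2294 (65 left).
Oct has 31 days: +31 → Nov 1, 2294 (34 left).
Nov has 30 days: +30 → Dec 1, 2294 (4 left).
+4 → Dec 5, 2294.

December 5, 2294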